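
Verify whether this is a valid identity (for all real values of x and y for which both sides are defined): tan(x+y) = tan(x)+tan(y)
Claim: tan(x+y) = tan(x)+tan(y).
Test a specific point where both sides are defined: x = -π/4, y = -π/6.
LHS = tan(x+y) ≈ -3.7321
RHS = tan(x)+tan(y) ≈ -1.5774
Since -3.7321 ≠ -1.5774, the equation fails at this point, so it cannot hold for all real values of x and y for which both sides are defined.
The correct formula is tan(x+y) = (tan(x) + tan(y))/(1 - tan(x)tan(y)).

Conclusion: No, this is NOT an identity.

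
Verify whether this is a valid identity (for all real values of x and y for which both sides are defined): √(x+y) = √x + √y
No, this is NOT an identity.

Claim: √(x+y) = √x + √y.
Test a specific point where both sides are defined: x = 1/2, y = 1.
LHS = √(x+y) ≈ 1.2247
RHS = √x + √y ≈ 1.7071
Since 1.2247 ≠ 1.7071, the equation fails at this point, so it cannot hold for all real values of x and y for which both sides are defined.
Squaring the right side gives x + 2√(xy) + y, not x + y.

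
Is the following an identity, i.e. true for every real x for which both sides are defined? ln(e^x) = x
Yes, this is an identity.

Claim: ln(e^x) = x.
Reasoning: ln is the inverse of the exponential: ln(e^x) asks for the exponent p with e^p = e^x, and since e^p is one-to-one that exponent is p = x.
So the two sides agree for every real x for which both sides are defined.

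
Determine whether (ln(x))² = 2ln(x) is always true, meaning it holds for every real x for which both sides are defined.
Claim: (ln(x))² = 2ln(x).
Test a specific point where both sides are defined: x = 4.
LHS = (ln(x))² ≈ 1.9218
RHS = 2ln(x) ≈ 2.7726
Since 1.9218 ≠ 2.7726, the equation fails at this point, so it cannot hold for every real x for which both sides are defined.
2ln(x) equals ln(x²), which is not the same as (ln x)².

Conclusion: No, this is NOT an identity.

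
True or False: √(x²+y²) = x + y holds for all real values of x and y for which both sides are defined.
Claim: √(x²+y²) = x + y.
Test a specific point where both sides are defined: x = 4, y = -3.
LHS = √(x²+y²) ≈ 5.0000
RHS = x + y ≈ 1.0000
Since 5.0000 ≠ 1.0000, the equation fails at this point, so it cannot hold for all real values of x and y for which both sides are defined.
(x+y)² = x² + 2xy + y², not x² + y², so the square root does not split this way.

Conclusion: False.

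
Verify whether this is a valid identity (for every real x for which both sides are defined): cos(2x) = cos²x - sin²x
Yes, this is an identity.

Claim: cos(2x) = cos²x - sin²x.
Reasoning: Put y = x in the addition formula cos(x+y) = cos(x)cos(y) - sin(x)sin(y): cos(2x) = cos²x - sin²x.
So the two sides agree for every real x for which both sides are defined.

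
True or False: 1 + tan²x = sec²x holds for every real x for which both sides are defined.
Claim: 1 + tan²x = sec²x.
Reasoning: Start from sin²x + cos²x = 1 and divide every term by cos²x (allowed wherever tan x and sec x are defined): tan²x + 1 = 1/cos²x = sec²x.
So the two sides agree for every real x for which both sides are defined.

Conclusion: True.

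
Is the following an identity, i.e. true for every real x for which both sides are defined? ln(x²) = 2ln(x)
Claim: ln(x²) = 2ln(x).
Reasoning: The right side requires x > 0. For x > 0, x² = (e^(ln x))² = e^(2ln x), so ln(x²) = 2ln(x). (For x < 0 the right side is undefined, so those values are outside the claim.)
So the two sides agree for every real x for which both sides are defined.

Conclusion: Yes, this is an identity.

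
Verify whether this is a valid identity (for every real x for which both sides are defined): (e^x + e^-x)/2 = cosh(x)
Yes, this is an identity.

Claim: (e^x + e^-x)/2 = cosh(x).
Reasoning: This is exactly the definition of the hyperbolic cosine: cosh(x) := (e^x + e^-x)/2.
So the two sides agree for every real x for which both sides are defined.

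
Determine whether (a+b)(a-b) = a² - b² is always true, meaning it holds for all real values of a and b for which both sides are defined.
Yes, this is an identity.

Claim: (a+b)(a-b) = a² - b².
Reasoning: Expand: (a+b)(a-b) = a² - ab + ba - b² = a² - b² (the cross terms cancel).
So the two sides agree for all real values of a and b for which both sides are defined.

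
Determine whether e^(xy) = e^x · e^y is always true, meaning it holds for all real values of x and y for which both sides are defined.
Claim: e^(xy) = e^x · e^y.
Test a specific point where both sides are defined: x = 4, y = -3.
LHS = e^(xy) ≈ 0.0000
RHS = e^x · e^y ≈ 2.7183
Since 0.0000 ≠ 2.7183, the equation fails at this point, so it cannot hold for all real values of x and y for which both sides are defined.
e^x · e^y = e^(x+y), not e^(xy).

Conclusion: No, this is NOT an identity.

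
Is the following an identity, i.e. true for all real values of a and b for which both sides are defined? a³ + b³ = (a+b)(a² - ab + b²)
Yes, this is an identity.

Claim: a³ + b³ = (a+b)(a² - ab + b²).
Reasoning: Expand the right side: (a+b)(a² - ab + b²) = a³ - a²b + ab² + a²b - ab² + b³ = a³ + b³ (the middle terms cancel in pairs).
So the two sides agree for all real values of a and b for which both sides are defined.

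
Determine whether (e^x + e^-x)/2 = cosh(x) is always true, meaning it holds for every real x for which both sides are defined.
Yes, this is an identity.

Claim: (e^x + e^-x)/2 = cosh(x).
Reasoning: This is exactly the definition of the hyperbolic cosine: cosh(x) := (e^x + e^-x)/2.
So the two sides agree for every real x for which both sides are defined.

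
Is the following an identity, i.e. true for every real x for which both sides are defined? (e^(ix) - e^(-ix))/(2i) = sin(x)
Yes, this is an identity.

Claim: (e^(ix) - e^(-ix))/(2i) = sin(x).
Reasoning: By Euler's formula e^(ix) = cos(x) + i·sin(x) and e^(-ix) = cos(x) - i·sin(x). Subtracting cancels the cosine terms: e^(ix) - e^(-ix) = 2i·sin(x); divide by 2i.
So the two sides agree for every real x for which both sides are defined.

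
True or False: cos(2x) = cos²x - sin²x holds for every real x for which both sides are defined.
True.

Claim: cos(2x) = cos²x - sin²x.
Reasoning: Put y = x in the addition formula cos(x+y) = cos(x)cos(y) - sin(x)sin(y): cos(2x) = cos²x - sin²x.
So the two sides agree for every real x for which both sides are defined.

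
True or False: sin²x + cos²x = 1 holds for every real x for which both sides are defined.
Claim: sin²x + cos²x = 1.
Reasoning: The point (cos x, sin x) lies on the unit circle X² + Y² = 1, so cos²x + sin²x = 1 for every real x.
So the two sides agree for every real x for which both sides are defined.

Conclusion: True.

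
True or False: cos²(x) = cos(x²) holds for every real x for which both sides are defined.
False.

Claim: cos²(x) = cos(x²).
Test a specific point where both sides are defined: x = π/3.
LHS = cos²(x) ≈ 0.2500
RHS = cos(x²) ≈ 0.4566
Since 0.2500 ≠ 0.4566, the equation fails at this point, so it cannot hold for every real x for which both sides are defined.
cos²(x) means (cos x)², squaring the output; cos(x²) squares the input. These are different functions.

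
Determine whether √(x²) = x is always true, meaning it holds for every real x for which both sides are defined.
Claim: √(x²) = x.
Test a specific point where both sides are defined: x = -3.
LHS = √(x²) ≈ 3.0000
RHS = x ≈ -3.0000
Since 3.0000 ≠ -3.0000, the equation fails at this point, so it cannot hold for every real x for which both sides are defined.
√(x²) = |x|, which differs from x whenever x < 0 (both sides are defined for every real x).

Conclusion: No, this is NOT an identity.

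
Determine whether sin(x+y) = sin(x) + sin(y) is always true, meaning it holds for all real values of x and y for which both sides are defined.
Claim: sin(x+y) = sin(x) + sin(y).
Test a specific point where both sides are defined: x = -π/6, y = 3π/4.
LHS = sin(x+y) ≈ 0.9659
RHS = sin(x) + sin(y) ≈ 0.2071
Since 0.9659 ≠ 0.2071, the equation fails at this point, so it cannot hold for all real values of x and y for which both sides are defined.
The correct expansion is sin(x+y) = sin(x)cos(y) + cos(x)sin(y); sine is not additive.

Conclusion: No, this is NOT an identity.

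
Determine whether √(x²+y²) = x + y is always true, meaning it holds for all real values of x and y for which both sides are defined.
No, this is NOT an identity.

Claim: √(x²+y²) = x + y.
Test a specific point where both sides are defined: x = 5, y = -1.
LHS = √(x²+y²) ≈ 5.0990
RHS = x + y ≈ 4.0000
Since 5.0990 ≠ 4.0000, the equation fails at this point, so it cannot hold for all real values of x and y for which both sides are defined.
(x+y)² = x² + 2xy + y², not x² + y², so the square root does not split this way.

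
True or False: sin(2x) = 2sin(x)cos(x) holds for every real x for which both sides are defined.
True.

Claim: sin(2x) = 2sin(x)cos(x).
Reasoning: Put y = x in the addition formula sin(x+y) = sin(x)cos(y) + cos(x)sin(y): sin(2x) = sin(x)cos(x) + cos(x)sin(x) = 2sin(x)cos(x).
So the two sides agree for every real x for which both sides are defined.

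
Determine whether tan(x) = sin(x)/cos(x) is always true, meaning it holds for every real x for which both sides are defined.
Claim: tan(x) = sin(x)/cos(x).
Reasoning: For an angle x whose terminal point on the unit circle is (cos x, sin x), tan(x) is defined as the ratio (second coordinate)/(first coordinate) = sin(x)/cos(x), wherever cos(x) ≠ 0.
So the two sides agree for every real x for which both sides are defined.

Conclusion: Yes, this is an identity.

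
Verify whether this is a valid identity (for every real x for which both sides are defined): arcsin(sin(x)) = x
Claim: arcsin(sin(x)) = x.
Test a specific point where both sides are defined: x = π.
LHS = arcsin(sin(x)) ≈ 0.0000
RHS = x ≈ 3.1416
Since 0.0000 ≠ 3.1416, the equation fails at this point, so it cannot hold for every real x for which both sides are defined.
arcsin only returns values in [-π/2, π/2], so arcsin(sin(x)) = x holds only for x in that interval, not for all real x.

Conclusion: No, this is NOT an identity.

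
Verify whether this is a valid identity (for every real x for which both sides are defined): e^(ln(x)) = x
Claim: e^(ln(x)) = x.
Reasoning: For x > 0, ln(x) is by definition the exponent p such that e^p = x. Raising e to that exponent therefore returns x: e^(ln x) = x.
So the two sides agree for every real x for which both sides are defined.

Conclusion: Yes, this is an identity.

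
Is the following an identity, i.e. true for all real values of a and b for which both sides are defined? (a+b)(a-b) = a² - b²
Yes, this is an identity.

Claim: (a+b)(a-b) = a² - b².
Reasoning: Expand: (a+b)(a-b) = a² - ab + ba - b² = a² - b² (the cross terms cancel).
So the two sides agree for all real values of a and b for which both sides are defined.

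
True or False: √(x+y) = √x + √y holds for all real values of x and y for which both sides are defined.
False.

Claim: √(x+y) = √x + √y.
Test a specific point where both sides are defined: x = 1, y = 4.
LHS = √(x+y) ≈ 2.2361
RHS = √x + √y ≈ 3.0000
Since 2.2361 ≠ 3.0000, the equation fails at this point, so it cannot hold for all real values of x and y for which both sides are defined.
Squaring the right side gives x + 2√(xy) + y, not x + y.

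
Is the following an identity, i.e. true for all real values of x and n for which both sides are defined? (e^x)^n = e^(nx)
Yes, this is an identity.

Claim: (e^x)^n = e^(nx).
Reasoning: e^x is a positive real number, and for a positive base B and real exponent n, B^n = e^(n·ln B). With B = e^x, ln B = x, so (e^x)^n = e^(n·x).
So the two sides agree for all real values of x and n for which both sides are defined.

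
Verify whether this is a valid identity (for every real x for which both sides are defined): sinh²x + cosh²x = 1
Claim: sinh²x + cosh²x = 1.
Test a specific point where both sides are defined: x = -1.
LHS = sinh²x + cosh²x ≈ 3.7622
RHS = 1 ≈ 1.0000
Since 3.7622 ≠ 1.0000, the equation fails at this point, so it cannot hold for every real x for which both sides are defined.
The correct hyperbolic identity is cosh²x - sinh²x = 1 (a difference); the sum sinh²x + cosh²x equals cosh(2x).

Conclusion: No, this is NOT an identity.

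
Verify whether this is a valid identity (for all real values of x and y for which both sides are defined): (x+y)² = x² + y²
Claim: (x+y)² = x² + y².
Test a specific point where both sides are defined: x = 1, y = 3.
LHS = (x+y)² ≈ 16.0000
RHS = x² + y² ≈ 10.0000
Since 16.0000 ≠ 10.0000, the equation fails at this point, so it cannot hold for all real values of x and y for which both sides are defined.
The correct expansion is (x+y)² = x² + 2xy + y²; the cross term 2xy is missing.

Conclusion: No, this is NOT an identity.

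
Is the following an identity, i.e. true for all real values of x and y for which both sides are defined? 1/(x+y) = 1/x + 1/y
Claim: 1/(x+y) = 1/x + 1/y.
Test a specific point where both sides are defined: x = 3/2, y = -1.
LHS = 1/(x+y) ≈ 2.0000
RHS = 1/x + 1/y ≈ -0.3333
Since 2.0000 ≠ -0.3333, the equation fails at this point, so it cannot hold for all real values of x and y for which both sides are defined.
1/x + 1/y = (x+y)/(xy), which is not 1/(x+y).

Conclusion: No, this is NOT an identity.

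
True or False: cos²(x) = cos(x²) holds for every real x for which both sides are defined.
Claim: cos²(x) = cos(x²).
Test a specific point where both sides are defined: x = 2π/3.
LHS = cos²(x) ≈ 0.2500
RHS = cos(x²) ≈ -0.3202
Since 0.2500 ≠ -0.3202, the equation fails at this point, so it cannot hold for every real x for which both sides are defined.
cos²(x) means (cos x)², squaring the output; cos(x²) squares the input. These are different functions.

Conclusion: False.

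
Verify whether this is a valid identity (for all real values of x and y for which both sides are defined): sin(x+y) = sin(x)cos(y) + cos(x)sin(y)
Claim: sin(x+y) = sin(x)cos(y) + cos(x)sin(y).
Reasoning: By Euler's formula e^(i(x+y)) = e^(ix)·e^(iy) = (cos x + i·sin x)(cos y + i·sin y). The imaginary part of the left side is sin(x+y); the imaginary part of the product is sin(x)cos(y) + cos(x)sin(y).
So the two sides agree for all real values of x and y for which both sides are defined.

Conclusion: Yes, this is an identity.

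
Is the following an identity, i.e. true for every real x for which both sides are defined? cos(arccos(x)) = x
Claim: cos(arccos(x)) = x.
Reasoning: For -1 ≤ x ≤ 1 (where arccos is defined), arccos(x) is by definition an angle whose cosine equals x. Taking the cosine of that angle returns x. (Note the other order, arccos(cos x) = x, is NOT an identity.)
So the two sides agree for every real x for which both sides are defined.

Conclusion: Yes, this is an identity.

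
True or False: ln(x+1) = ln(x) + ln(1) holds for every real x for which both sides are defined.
False.

Claim: ln(x+1) = ln(x) + ln(1).
Test a specific point where both sides are defined: x = 3/2.
LHS = ln(x+1) ≈ 0.9163
RHS = ln(x) + ln(1) ≈ 0.4055
Since 0.9163 ≠ 0.4055, the equation fails at this point, so it cannot hold for every real x for which both sides are defined.
ln(1) = 0, so the right side is just ln(x), which differs from ln(x+1).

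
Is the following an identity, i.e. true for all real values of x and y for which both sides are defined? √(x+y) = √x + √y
No, this is NOT an identity.

Claim: √(x+y) = √x + √y.
Test a specific point where both sides are defined: x = 3/2, y = 5.
LHS = √(x+y) ≈ 2.5495
RHS = √x + √y ≈ 3.4608
Since 2.5495 ≠ 3.4608, the equation fails at this point, so it cannot hold for all real values of x and y for which both sides are defined.
Squaring the right side gives x + 2√(xy) + y, not x + y.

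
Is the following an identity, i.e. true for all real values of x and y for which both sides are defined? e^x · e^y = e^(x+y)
Yes, this is an identity.

Claim: e^x · e^y = e^(x+y).
Reasoning: This is the law of exponents for a common base: multiplying powers adds exponents. E.g. from the series, (Σ x^j/j!)(Σ y^k/k!) = Σ_m (Σ_{j+k=m} x^j y^k/(j!k!)) = Σ_m (x+y)^m/m! by the binomial theorem.
So the two sides agree for all real values of x and y for which both sides are defined.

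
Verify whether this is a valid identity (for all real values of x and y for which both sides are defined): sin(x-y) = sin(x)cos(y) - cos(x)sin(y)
Yes, this is an identity.

Claim: sin(x-y) = sin(x)cos(y) - cos(x)sin(y).
Reasoning: Replace y by -y in sin(x+y) = sin(x)cos(y) + cos(x)sin(y) and use cos(-y) = cos(y), sin(-y) = -sin(y): sin(x-y) = sin(x)cos(y) - cos(x)sin(y).
So the two sides agree for all real values of x and y for which both sides are defined.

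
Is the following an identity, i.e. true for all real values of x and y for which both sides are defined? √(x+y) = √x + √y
No, this is NOT an identity.

Claim: √(x+y) = √x + √y.
Test a specific point where both sides are defined: x = 1, y = 3/2.
LHS = √(x+y) ≈ 1.5811
RHS = √x + √y ≈ 2.2247
Since 1.5811 ≠ 2.2247, the equation fails at this point, so it cannot hold for all real values of x and y for which both sides are defined.
Squaring the right side gives x + 2√(xy) + y, not x + y.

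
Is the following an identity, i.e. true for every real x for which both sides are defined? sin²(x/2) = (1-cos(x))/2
Claim: sin²(x/2) = (1-cos(x))/2.
Reasoning: Use cos(2θ) = 1 - 2sin²θ with θ = x/2: cos(x) = 1 - 2sin²(x/2). Solving for sin²(x/2) gives (1 - cos(x))/2.
So the two sides agree for every real x for which both sides are defined.

Conclusion: Yes, this is an identity.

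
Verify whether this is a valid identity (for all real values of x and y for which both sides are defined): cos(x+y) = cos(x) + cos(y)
No, this is NOT an identity.

Claim: cos(x+y) = cos(x) + cos(y).
Test a specific point where both sides are defined: x = π/6, y = -π/6.
LHS = cos(x+y) ≈ 1.0000
RHS = cos(x) + cos(y) ≈ 1.7321
Since 1.0000 ≠ 1.7321, the equation fails at this point, so it cannot hold for all real values of x and y for which both sides are defined.
The correct expansion is cos(x+y) = cos(x)cos(y) - sin(x)sin(y); cosine is not additive.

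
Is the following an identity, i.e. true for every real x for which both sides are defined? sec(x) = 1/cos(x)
Claim: sec(x) = 1/cos(x).
Reasoning: sec(x) is by definition the reciprocal of cos(x), wherever cos(x) ≠ 0.
So the two sides agree for every real x for which both sides are defined.

Conclusion: Yes, this is an identity.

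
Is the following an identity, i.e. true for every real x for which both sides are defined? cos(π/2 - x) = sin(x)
Claim: cos(π/2 - x) = sin(x).
Reasoning: Use cos(u - v) = cos(u)cos(v) + sin(u)sin(v) with u = π/2, v = x: cos(π/2)cos(x) + sin(π/2)sin(x) = 0·cos(x) + 1·sin(x) = sin(x).
So the two sides agree for every real x for which both sides are defined.

Conclusion: Yes, this is an identity.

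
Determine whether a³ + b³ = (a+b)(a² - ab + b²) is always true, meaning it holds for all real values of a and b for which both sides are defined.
Claim: a³ + b³ = (a+b)(a² - ab + b²).
Reasoning: Expand the right side: (a+b)(a² - ab + b²) = a³ - a²b + ab² + a²b - ab² + b³ = a³ + b³ (the middle terms cancel in pairs).
So the two sides agree for all real values of a and b for which both sides are defined.

Conclusion: Yes, this is an identity.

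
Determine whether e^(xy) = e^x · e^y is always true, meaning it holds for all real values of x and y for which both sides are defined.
No, this is NOT an identity.

Claim: e^(xy) = e^x · e^y.
Test a specific point where both sides are defined: x = 4, y = 3/2.
LHS = e^(xy) ≈ 403.4288
RHS = e^x · e^y ≈ 244.6919
Since 403.4288 ≠ 244.6919, the equation fails at this point, so it cannot hold for all real values of x and y for which both sides are defined.
e^x · e^y = e^(x+y), not e^(xy).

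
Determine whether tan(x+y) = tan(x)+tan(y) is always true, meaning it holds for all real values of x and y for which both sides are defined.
Claim: tan(x+y) = tan(x)+tan(y).
Test a specific point where both sides are defined: x = -π/6, y = 3π/4.
LHS = tan(x+y) ≈ -3.7321
RHS = tan(x)+tan(y) ≈ -1.5774
Since -3.7321 ≠ -1.5774, the equation fails at this point, so it cannot hold for all real values of x and y for which both sides are defined.
The correct formula is tan(x+y) = (tan(x) + tan(y))/(1 - tan(x)tan(y)).

Conclusion: No, this is NOT an identity.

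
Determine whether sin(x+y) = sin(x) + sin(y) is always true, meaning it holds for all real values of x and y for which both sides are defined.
Claim: sin(x+y) = sin(x) + sin(y).
Test a specific point where both sides are defined: x = π/3, y = π.
LHS = sin(x+y) ≈ -0.8660
RHS = sin(x) + sin(y) ≈ 0.8660
Since -0.8660 ≠ 0.8660, the equation fails at this point, so it cannot hold for all real values of x and y for which both sides are defined.
The correct expansion is sin(x+y) = sin(x)cos(y) + cos(x)sin(y); sine is not additive.

Conclusion: No, this is NOT an identity.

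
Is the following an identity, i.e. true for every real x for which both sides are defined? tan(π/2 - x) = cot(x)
Claim: tan(π/2 - x) = cot(x).
Reasoning: tan(π/2 - x) = sin(π/2 - x)/cos(π/2 - x) = cos(x)/sin(x) = cot(x), using the cofunction identities sin(π/2 - x) = cos(x) and cos(π/2 - x) = sin(x).
So the two sides agree for every real x for which both sides are defined.

Conclusion: Yes, this is an identity.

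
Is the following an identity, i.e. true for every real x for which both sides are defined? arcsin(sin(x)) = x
No, this is NOT an identity.

Claim: arcsin(sin(x)) = x.
Test a specific point where both sides are defined: x = π.
LHS = arcsin(sin(x)) ≈ 0.0000
RHS = x ≈ 3.1416
Since 0.0000 ≠ 3.1416, the equation fails at this point, so it cannot hold for every real x for which both sides are defined.
arcsin only returns values in [-π/2, π/2], so arcsin(sin(x)) = x holds only for x in that interval, not for all real x.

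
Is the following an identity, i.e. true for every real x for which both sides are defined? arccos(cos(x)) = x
No, this is NOT an identity.

Claim: arccos(cos(x)) = x.
Test a specific point where both sides are defined: x = -π/3.
LHS = arccos(cos(x)) ≈ 1.0472
RHS = x ≈ -1.0472
Since 1.0472 ≠ -1.0472, the equation fails at this point, so it cannot hold for every real x for which both sides are defined.
arccos only returns values in [0, π], so arccos(cos(x)) = x holds only for x in that interval, not for all real x.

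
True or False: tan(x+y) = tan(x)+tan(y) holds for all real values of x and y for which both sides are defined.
Claim: tan(x+y) = tan(x)+tan(y).
Test a specific point where both sides are defined: x = -π/3, y = 2π/3.
LHS = tan(x+y) ≈ 1.7321
RHS = tan(x)+tan(y) ≈ -3.4641
Since 1.7321 ≠ -3.4641, the equation fails at this point, so it cannot hold for all real values of x and y for which both sides are defined.
The correct formula is tan(x+y) = (tan(x) + tan(y))/(1 - tan(x)tan(y)).

Conclusion: False.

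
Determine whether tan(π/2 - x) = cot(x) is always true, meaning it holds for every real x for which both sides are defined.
Yes, this is an identity.

Claim: tan(π/2 - x) = cot(x).
Reasoning: tan(π/2 - x) = sin(π/2 - x)/cos(π/2 - x) = cos(x)/sin(x) = cot(x), using the cofunction identities sin(π/2 - x) = cos(x) and cos(π/2 - x) = sin(x).
So the two sides agree for every real x for which both sides are defined.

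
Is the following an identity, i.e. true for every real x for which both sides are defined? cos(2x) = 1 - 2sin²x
Claim: cos(2x) = 1 - 2sin²x.
Reasoning: cos(2x) = cos²x - sin²x. Replace cos²x by 1 - sin²x: (1 - sin²x) - sin²x = 1 - 2sin²x.
So the two sides agree for every real x for which both sides are defined.

Conclusion: Yes, this is an identity.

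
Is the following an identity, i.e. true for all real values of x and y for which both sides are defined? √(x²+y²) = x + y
No, this is NOT an identity.

Claim: √(x²+y²) = x + y.
Test a specific point where both sides are defined: x = 2, y = -1.
LHS = √(x²+y²) ≈ 2.2361
RHS = x + y ≈ 1.0000
Since 2.2361 ≠ 1.0000, the equation fails at this point, so it cannot hold for all real values of x and y for which both sides are defined.
(x+y)² = x² + 2xy + y², not x² + y², so the square root does not split this way.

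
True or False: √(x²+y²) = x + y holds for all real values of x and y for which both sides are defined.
Claim: √(x²+y²) = x + y.
Test a specific point where both sides are defined: x = -1, y = -1.
LHS = √(x²+y²) ≈ 1.4142
RHS = x + y ≈ -2.0000
Since 1.4142 ≠ -2.0000, the equation fails at this point, so it cannot hold for all real values of x and y for which both sides are defined.
(x+y)² = x² + 2xy + y², not x² + y², so the square root does not split this way.

Conclusion: False.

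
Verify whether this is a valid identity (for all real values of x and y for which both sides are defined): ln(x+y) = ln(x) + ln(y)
Claim: ln(x+y) = ln(x) + ln(y).
Test a specific point where both sides are defined: x = 5, y = 1.
LHS = ln(x+y) ≈ 1.7918
RHS = ln(x) + ln(y) ≈ 1.6094
Since 1.7918 ≠ 1.6094, the equation fails at this point, so it cannot hold for all real values of x and y for which both sides are defined.
ln(x) + ln(y) = ln(xy), not ln(x+y).

Conclusion: No, this is NOT an identity.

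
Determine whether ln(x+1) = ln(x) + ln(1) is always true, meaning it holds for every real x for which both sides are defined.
No, this is NOT an identity.

Claim: ln(x+1) = ln(x) + ln(1).
Test a specific point where both sides are defined: x = 2.
LHS = ln(x+1) ≈ 1.0986
RHS = ln(x) + ln(1) ≈ 0.6931
Since 1.0986 ≠ 0.6931, the equation fails at this point, so it cannot hold for every real x for which both sides are defined.
ln(1) = 0, so the right side is just ln(x), which differs from ln(x+1).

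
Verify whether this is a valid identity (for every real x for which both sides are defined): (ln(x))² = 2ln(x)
No, this is NOT an identity.

Claim: (ln(x))² = 2ln(x).
Test a specific point where both sides are defined: x = 3/2.
LHS = (ln(x))² ≈ 0.1644
RHS = 2ln(x) ≈ 0.8109
Since 0.1644 ≠ 0.8109, the equation fails at this point, so it cannot hold for every real x for which both sides are defined.
2ln(x) equals ln(x²), which is not the same as (ln x)².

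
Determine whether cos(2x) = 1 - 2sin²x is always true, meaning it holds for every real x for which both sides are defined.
Yes, this is an identity.

Claim: cos(2x) = 1 - 2sin²x.
Reasoning: cos(2x) = cos²x - sin²x. Replace cos²x by 1 - sin²x: (1 - sin²x) - sin²x = 1 - 2sin²x.
So the two sides agree for every real x for which both sides are defined.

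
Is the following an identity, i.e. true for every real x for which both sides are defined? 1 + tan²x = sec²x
Yes, this is an identity.

Claim: 1 + tan²x = sec²x.
Reasoning: Start from sin²x + cos²x = 1 and divide every term by cos²x (allowed wherever tan x and sec x are defined): tan²x + 1 = 1/cos²x = sec²x.
So the two sides agree for every real x for which both sides are defined.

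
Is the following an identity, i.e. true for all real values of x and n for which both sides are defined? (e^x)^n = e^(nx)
Yes, this is an identity.

Claim: (e^x)^n = e^(nx).
Reasoning: e^x is a positive real number, and for a positive base B and real exponent n, B^n = e^(n·ln B). With B = e^x, ln B = x, so (e^x)^n = e^(n·x).
So the two sides agree for all real values of x and n for which both sides are defined.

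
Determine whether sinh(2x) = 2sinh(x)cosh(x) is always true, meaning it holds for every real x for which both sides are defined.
Claim: sinh(2x) = 2sinh(x)cosh(x).
Reasoning: 2sinh(x)cosh(x) = 2 · (e^x - e^-x)/2 · (e^x + e^-x)/2 = (e^(2x) - e^(-2x))/2 = sinh(2x).
So the two sides agree for every real x for which both sides are defined.

Conclusion: Yes, this is an identity.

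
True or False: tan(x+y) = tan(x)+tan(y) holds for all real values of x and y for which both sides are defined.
Claim: tan(x+y) = tan(x)+tan(y).
Test a specific point where both sides are defined: x = -π/4, y = -π/6.
LHS = tan(x+y) ≈ -3.7321
RHS = tan(x)+tan(y) ≈ -1.5774
Since -3.7321 ≠ -1.5774, the equation fails at this point, so it cannot hold for all real values of x and y for which both sides are defined.
The correct formula is tan(x+y) = (tan(x) + tan(y))/(1 - tan(x)tan(y)).

Conclusion: False.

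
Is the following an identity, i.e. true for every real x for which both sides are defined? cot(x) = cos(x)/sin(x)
Claim: cot(x) = cos(x)/sin(x).
Reasoning: cot(x) is defined as 1/tan(x) = 1/(sin(x)/cos(x)) = cos(x)/sin(x), wherever sin(x) ≠ 0.
So the two sides agree for every real x for which both sides are defined.

Conclusion: Yes, this is an identity.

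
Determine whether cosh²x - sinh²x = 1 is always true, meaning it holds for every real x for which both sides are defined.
Claim: cosh²x - sinh²x = 1.
Reasoning: With cosh(x) = (e^x + e^-x)/2 and sinh(x) = (e^x - e^-x)/2: cosh²x = (e^(2x) + 2 + e^(-2x))/4 and sinh²x = (e^(2x) - 2 + e^(-2x))/4. Subtracting leaves 4/4 = 1.
So the two sides agree for every real x for which both sides are defined.

Conclusion: Yes, this is an identity.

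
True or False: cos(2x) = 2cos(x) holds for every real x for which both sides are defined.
False.

Claim: cos(2x) = 2cos(x).
Test a specific point where both sides are defined: x = -π/6.
LHS = cos(2x) ≈ 0.5000
RHS = 2cos(x) ≈ 1.7321
Since 0.5000 ≠ 1.7321, the equation fails at this point, so it cannot hold for every real x for which both sides are defined.
The correct double-angle formula is cos(2x) = cos²x - sin²x.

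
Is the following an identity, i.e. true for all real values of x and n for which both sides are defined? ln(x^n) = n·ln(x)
Yes, this is an identity.

Claim: ln(x^n) = n·ln(x).
Reasoning: The right side requires x > 0. For x > 0, x^n = (e^(ln x))^n = e^(n·ln x), so taking ln of both sides gives ln(x^n) = n·ln(x).
So the two sides agree for all real values of x and n for which both sides are defined.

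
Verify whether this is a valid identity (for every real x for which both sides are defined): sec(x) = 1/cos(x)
Claim: sec(x) = 1/cos(x).
Reasoning: sec(x) is by definition the reciprocal of cos(x), wherever cos(x) ≠ 0.
So the two sides agree for every real x for which both sides are defined.

Conclusion: Yes, this is an identity.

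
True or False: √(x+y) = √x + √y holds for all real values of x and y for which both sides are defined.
False.

Claim: √(x+y) = √x + √y.
Test a specific point where both sides are defined: x = 1/2, y = 2.
LHS = √(x+y) ≈ 1.5811
RHS = √x + √y ≈ 2.1213
Since 1.5811 ≠ 2.1213, the equation fails at this point, so it cannot hold for all real values of x and y for which both sides are defined.
Squaring the right side gives x + 2√(xy) + y, not x + y.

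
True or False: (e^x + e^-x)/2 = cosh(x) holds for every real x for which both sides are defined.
Claim: (e^x + e^-x)/2 = cosh(x).
Reasoning: This is exactly the definition of the hyperbolic cosine: cosh(x) := (e^x + e^-x)/2.
So the two sides agree for every real x for which both sides are defined.

Conclusion: True.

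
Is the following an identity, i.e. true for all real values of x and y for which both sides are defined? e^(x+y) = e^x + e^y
No, this is NOT an identity.

Claim: e^(x+y) = e^x + e^y.
Test a specific point where both sides are defined: x = 3, y = 1.
LHS = e^(x+y) ≈ 54.5982
RHS = e^x + e^y ≈ 22.8038
Since 54.5982 ≠ 22.8038, the equation fails at this point, so it cannot hold for all real values of x and y for which both sides are defined.
The correct rule is e^(x+y) = e^x · e^y (a product, not a sum).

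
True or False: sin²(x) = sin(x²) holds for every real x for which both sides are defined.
False.

Claim: sin²(x) = sin(x²).
Test a specific point where both sides are defined: x = π/4.
LHS = sin²(x) ≈ 0.5000
RHS = sin(x²) ≈ 0.5785
Since 0.5000 ≠ 0.5785, the equation fails at this point, so it cannot hold for every real x for which both sides are defined.
sin²(x) means (sin x)², squaring the output; sin(x²) squares the input. These are different functions.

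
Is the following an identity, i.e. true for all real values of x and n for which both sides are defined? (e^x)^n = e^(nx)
Claim: (e^x)^n = e^(nx).
Reasoning: e^x is a positive real number, and for a positive base B and real exponent n, B^n = e^(n·ln B). With B = e^x, ln B = x, so (e^x)^n = e^(n·x).
So the two sides agree for all real values of x and n for which both sides are defined.

Conclusion: Yes, this is an identity.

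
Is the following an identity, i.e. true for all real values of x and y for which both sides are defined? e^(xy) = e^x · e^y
No, this is NOT an identity.

Claim: e^(xy) = e^x · e^y.
Test a specific point where both sides are defined: x = 5, y = 3/2.
LHS = e^(xy) ≈ 1808.0424
RHS = e^x · e^y ≈ 665.1416
Since 1808.0424 ≠ 665.1416, the equation fails at this point, so it cannot hold for all real values of x and y for which both sides are defined.
e^x · e^y = e^(x+y), not e^(xy).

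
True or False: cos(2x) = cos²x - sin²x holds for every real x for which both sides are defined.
Claim: cos(2x) = cos²x - sin²x.
Reasoning: Put y = x in the addition formula cos(x+y) = cos(x)cos(y) - sin(x)sin(y): cos(2x) = cos²x - sin²x.
So the two sides agree for every real x for which both sides are defined.

Conclusion: True.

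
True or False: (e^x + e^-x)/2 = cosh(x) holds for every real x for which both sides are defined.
True.

Claim: (e^x + e^-x)/2 = cosh(x).
Reasoning: This is exactly the definition of the hyperbolic cosine: cosh(x) := (e^x + e^-x)/2.
So the two sides agree for every real x for which both sides are defined.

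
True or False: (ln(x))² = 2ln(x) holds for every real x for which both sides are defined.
Claim: (ln(x))² = 2ln(x).
Test a specific point where both sides are defined: x = 3/2.
LHS = (ln(x))² ≈ 0.1644
RHS = 2ln(x) ≈ 0.8109
Since 0.1644 ≠ 0.8109, the equation fails at this point, so it cannot hold for every real x for which both sides are defined.
2ln(x) equals ln(x²), which is not the same as (ln x)².

Conclusion: False.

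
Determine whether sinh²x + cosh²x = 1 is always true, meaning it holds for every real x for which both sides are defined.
Claim: sinh²x + cosh²x = 1.
Test a specific point where both sides are defined: x = 3/2.
LHS = sinh²x + cosh²x ≈ 10.0677
RHS = 1 ≈ 1.0000
Since 10.0677 ≠ 1.0000, the equation fails at this point, so it cannot hold for every real x for which both sides are defined.
The correct hyperbolic identity is cosh²x - sinh²x = 1 (a difference); the sum sinh²x + cosh²x equals cosh(2x).

Conclusion: No, this is NOT an identity.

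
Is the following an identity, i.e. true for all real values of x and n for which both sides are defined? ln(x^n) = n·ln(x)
Claim: ln(x^n) = n·ln(x).
Reasoning: The right side requires x > 0. For x > 0, x^n = (e^(ln x))^n = e^(n·ln x), so taking ln of both sides gives ln(x^n) = n·ln(x).
So the two sides agree for all real values of x and n for which both sides are defined.

Conclusion: Yes, this is an identity.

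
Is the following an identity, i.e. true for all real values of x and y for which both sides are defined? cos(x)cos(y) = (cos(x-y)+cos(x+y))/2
Yes, this is an identity.

Claim: cos(x)cos(y) = (cos(x-y)+cos(x+y))/2.
Reasoning: cos(x-y) = cos(x)cos(y) + sin(x)sin(y) and cos(x+y) = cos(x)cos(y) - sin(x)sin(y). Adding, cos(x-y) + cos(x+y) = 2cos(x)cos(y); divide by 2.
So the two sides agree for all real values of x and y for which both sides are defined.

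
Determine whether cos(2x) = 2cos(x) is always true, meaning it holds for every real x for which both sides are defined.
No, this is NOT an identity.

Claim: cos(2x) = 2cos(x).
Test a specific point where both sides are defined: x = π.
LHS = cos(2x) ≈ 1.0000
RHS = 2cos(x) ≈ -2.0000
Since 1.0000 ≠ -2.0000, the equation fails at this point, so it cannot hold for every real x for which both sides are defined.
The correct double-angle formula is cos(2x) = cos²x - sin²x.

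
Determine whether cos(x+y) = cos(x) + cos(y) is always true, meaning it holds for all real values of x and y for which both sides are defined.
Claim: cos(x+y) = cos(x) + cos(y).
Test a specific point where both sides are defined: x = -π/4, y = -π/3.
LHS = cos(x+y) ≈ -0.2588
RHS = cos(x) + cos(y) ≈ 1.2071
Since -0.2588 ≠ 1.2071, the equation fails at this point, so it cannot hold for all real values of x and y for which both sides are defined.
The correct expansion is cos(x+y) = cos(x)cos(y) - sin(x)sin(y); cosine is not additive.

Conclusion: No, this is NOT an identity.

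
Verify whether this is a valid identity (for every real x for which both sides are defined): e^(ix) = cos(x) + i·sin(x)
Yes, this is an identity.

Claim: e^(ix) = cos(x) + i·sin(x).
Reasoning: Euler's formula. Expand e^(ix) = Σ (ix)^k / k!. Since i² = -1, the even-k terms are Σ (-1)^m x^(2m)/(2m)! = cos(x) and the odd-k terms are i · Σ (-1)^m x^(2m+1)/(2m+1)! = i·sin(x).
So the two sides agree for every real x for which both sides are defined.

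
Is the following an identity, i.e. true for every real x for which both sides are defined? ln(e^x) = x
Claim: ln(e^x) = x.
Reasoning: ln is the inverse of the exponential: ln(e^x) asks for the exponent p with e^p = e^x, and since e^p is one-to-one that exponent is p = x.
So the two sides agree for every real x for which both sides are defined.

Conclusion: Yes, this is an identity.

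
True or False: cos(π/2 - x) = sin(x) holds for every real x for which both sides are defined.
True.

Claim: cos(π/2 - x) = sin(x).
Reasoning: Use cos(u - v) = cos(u)cos(v) + sin(u)sin(v) with u = π/2, v = x: cos(π/2)cos(x) + sin(π/2)sin(x) = 0·cos(x) + 1·sin(x) = sin(x).
So the two sides agree for every real x for which both sides are defined.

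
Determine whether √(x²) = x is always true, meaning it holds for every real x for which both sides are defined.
Claim: √(x²) = x.
Test a specific point where both sides are defined: x = -3.
LHS = √(x²) ≈ 3.0000
RHS = x ≈ -3.0000
Since 3.0000 ≠ -3.0000, the equation fails at this point, so it cannot hold for every real x for which both sides are defined.
√(x²) = |x|, which differs from x whenever x < 0 (both sides are defined for every real x).

Conclusion: No, this is NOT an identity.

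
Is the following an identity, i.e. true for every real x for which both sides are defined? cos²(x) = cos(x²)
No, this is NOT an identity.

Claim: cos²(x) = cos(x²).
Test a specific point where both sides are defined: x = 3π/4.
LHS = cos²(x) ≈ 0.5000
RHS = cos(x²) ≈ 0.7442
Since 0.5000 ≠ 0.7442, the equation fails at this point, so it cannot hold for every real x for which both sides are defined.
cos²(x) means (cos x)², squaring the output; cos(x²) squares the input. These are different functions.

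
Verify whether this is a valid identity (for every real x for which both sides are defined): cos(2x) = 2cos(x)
No, this is NOT an identity.

Claim: cos(2x) = 2cos(x).
Test a specific point where both sides are defined: x = π/2.
LHS = cos(2x) ≈ -1.0000
RHS = 2cos(x) ≈ 0.0000
Since -1.0000 ≠ 0.0000, the equation fails at this point, so it cannot hold for every real x for which both sides are defined.
The correct double-angle formula is cos(2x) = cos²x - sin²x.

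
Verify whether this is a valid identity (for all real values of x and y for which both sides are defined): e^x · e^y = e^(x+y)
Claim: e^x · e^y = e^(x+y).
Reasoning: This is the law of exponents for a common base: multiplying powers adds exponents. E.g. from the series, (Σ x^j/j!)(Σ y^k/k!) = Σ_m (Σ_{j+k=m} x^j y^k/(j!k!)) = Σ_m (x+y)^m/m! by the binomial theorem.
So the two sides agree for all real values of x and y for which both sides are defined.

Conclusion: Yes, this is an identity.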